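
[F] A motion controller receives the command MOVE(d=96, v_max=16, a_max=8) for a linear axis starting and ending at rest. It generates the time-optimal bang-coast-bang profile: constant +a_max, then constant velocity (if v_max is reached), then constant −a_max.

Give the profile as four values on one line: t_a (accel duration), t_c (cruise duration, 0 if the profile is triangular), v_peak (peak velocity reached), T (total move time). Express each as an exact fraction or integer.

vₘ²/aₘ = 16²/8 = 32
96 ≥ 32 so v_max reached
t_a = 16/8 = 2; v_peak = 16
d_cruise = 96 − 32 = 64; t_c = 64/16 = 4
T = 2·2 + 4 = 8

t_a=2 t_c=4 v_peak=16 T=8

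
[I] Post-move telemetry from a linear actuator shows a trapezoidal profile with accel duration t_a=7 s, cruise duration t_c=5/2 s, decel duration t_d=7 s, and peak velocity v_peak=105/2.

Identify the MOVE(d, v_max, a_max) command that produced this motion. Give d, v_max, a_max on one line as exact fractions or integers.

a_max = (105/2)/7 = 15/2
d_a = ½·105/2·7 = 735/4; d_c = 105/2·5/2 = 525/4
d = 2·735/4 + 525/4 = 1995/4
t_c = 5/2 > 0 ⇒ limit active, v_max = 105/2

d=1995/4 v_max=105/2 a_max=15/2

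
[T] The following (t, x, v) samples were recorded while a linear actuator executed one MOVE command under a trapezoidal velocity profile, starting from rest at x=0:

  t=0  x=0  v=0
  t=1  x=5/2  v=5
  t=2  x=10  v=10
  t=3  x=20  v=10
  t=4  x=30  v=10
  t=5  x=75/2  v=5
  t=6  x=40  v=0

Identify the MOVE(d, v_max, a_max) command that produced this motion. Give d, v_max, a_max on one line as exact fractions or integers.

final state: t=6, x=40, v=0 → d = 40
a_max = (5−0)/(1−0) = 5
max v = 10 over t∈[2,4] → v_max = 10
check: 10·(2+2) = 40 ✓

d=40 v_max=10 a_max=5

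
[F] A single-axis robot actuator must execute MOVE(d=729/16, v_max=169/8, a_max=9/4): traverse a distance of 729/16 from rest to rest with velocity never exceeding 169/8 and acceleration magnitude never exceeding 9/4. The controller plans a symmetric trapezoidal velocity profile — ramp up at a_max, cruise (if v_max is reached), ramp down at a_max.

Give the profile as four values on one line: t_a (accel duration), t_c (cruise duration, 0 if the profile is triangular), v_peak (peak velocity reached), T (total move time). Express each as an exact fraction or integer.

t_a=9/2 t_c=0 v_peak=81/8 T=9

(v_max)²/a_max = (169/8)²/(9/4) = 28561/144
729/16 < 28561/144 ⇒ no cruise
v_peak = √(729/16·9/4) = √(6561/64) = 81/8
t_a = (81/8)/(9/4) = 9/2; t_c = 0
T = 2·9/2 = 9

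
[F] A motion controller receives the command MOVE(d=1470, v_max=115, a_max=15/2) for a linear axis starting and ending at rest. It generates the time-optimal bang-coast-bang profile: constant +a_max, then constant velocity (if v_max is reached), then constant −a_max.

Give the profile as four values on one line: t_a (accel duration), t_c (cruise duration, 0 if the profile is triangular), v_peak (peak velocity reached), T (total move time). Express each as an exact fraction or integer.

t_a=14 t_c=0 v_peak=105 T=28

v_max²/a_max = 115²/(15/2) = 5290/3
1470 < 5290/3 ⇒ no cruise
v_peak = √(1470·15/2) = √11025 = 105
t_a = 105/(15/2) = 14; t_c = 0
T = 2·14 = 28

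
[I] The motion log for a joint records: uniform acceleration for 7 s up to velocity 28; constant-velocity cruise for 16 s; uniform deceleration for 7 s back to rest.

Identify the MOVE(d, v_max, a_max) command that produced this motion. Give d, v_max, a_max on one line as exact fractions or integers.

a_max = 28/7 = 4
d_a = ½·28·7 = 98; d_c = 28·16 = 448
d = 2·98 + 448 = 644
t_c = 16 > 0 → v_max = v_peak = 28

d=644 v_max=28 a_max=4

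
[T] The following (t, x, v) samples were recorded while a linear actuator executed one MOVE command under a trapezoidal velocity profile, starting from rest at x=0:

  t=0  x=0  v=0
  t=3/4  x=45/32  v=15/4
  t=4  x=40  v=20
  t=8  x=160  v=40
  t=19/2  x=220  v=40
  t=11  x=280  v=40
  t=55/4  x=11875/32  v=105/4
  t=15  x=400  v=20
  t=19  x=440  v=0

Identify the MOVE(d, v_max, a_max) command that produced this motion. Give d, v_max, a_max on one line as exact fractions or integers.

final state: t=19, x=440, v=0 → d = 440
a_max = (15/4−0)/(3/4−0) = 5
max v = 40 over t∈[8,11] → v_max = 40
check: 40·(8+3) = 440 ✓

d=440 v_max=40 a_max=5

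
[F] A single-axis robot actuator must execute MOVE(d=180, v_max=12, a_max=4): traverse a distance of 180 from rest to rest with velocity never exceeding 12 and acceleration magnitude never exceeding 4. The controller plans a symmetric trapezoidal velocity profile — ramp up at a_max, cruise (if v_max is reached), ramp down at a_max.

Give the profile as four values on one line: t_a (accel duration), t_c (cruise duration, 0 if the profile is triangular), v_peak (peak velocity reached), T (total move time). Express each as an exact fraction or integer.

t_a=3 t_c=12 v_peak=12 T=18

(v_max)²/a_max = 12²/4 = 36
180 ≥ 36 → trapezoidal
t_a = 12/4 = 3; v_peak = 12
d_cruise = 180 − 36 = 144; t_c = 144/12 = 12
T = 2·3 + 12 = 18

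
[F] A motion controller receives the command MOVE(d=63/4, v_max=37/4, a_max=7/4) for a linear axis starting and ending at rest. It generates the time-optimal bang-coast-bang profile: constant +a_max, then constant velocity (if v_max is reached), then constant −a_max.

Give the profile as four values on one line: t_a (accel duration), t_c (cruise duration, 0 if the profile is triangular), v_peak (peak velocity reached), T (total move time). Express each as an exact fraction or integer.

t_a=3 t_c=0 v_peak=21/4 T=6

v_max²/a_max = (37/4)²/(7/4) = 1369/28
63/4 < 1369/28 so t_c = 0
v_peak = √(63/4·7/4) = √(441/16) = 21/4
t_a = (21/4)/(7/4) = 3; t_c = 0
T = 2·3 = 6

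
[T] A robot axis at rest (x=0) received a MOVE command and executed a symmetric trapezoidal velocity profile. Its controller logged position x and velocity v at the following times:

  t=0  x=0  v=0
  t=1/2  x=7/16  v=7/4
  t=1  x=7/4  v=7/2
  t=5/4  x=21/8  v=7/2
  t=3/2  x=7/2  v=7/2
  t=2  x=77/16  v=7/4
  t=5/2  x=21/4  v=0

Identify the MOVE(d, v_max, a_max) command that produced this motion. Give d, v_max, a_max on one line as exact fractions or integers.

d=21/4 v_max=7/2 a_max=7/2

final state: t=5/2, x=21/4, v=0 → d = 21/4
a_max = (7/4−0)/(1/2−0) = 7/2
max v = 7/2 over t∈[1,3/2] → v_max = 7/2
check: 7/2·(1+1/2) = 21/4 ✓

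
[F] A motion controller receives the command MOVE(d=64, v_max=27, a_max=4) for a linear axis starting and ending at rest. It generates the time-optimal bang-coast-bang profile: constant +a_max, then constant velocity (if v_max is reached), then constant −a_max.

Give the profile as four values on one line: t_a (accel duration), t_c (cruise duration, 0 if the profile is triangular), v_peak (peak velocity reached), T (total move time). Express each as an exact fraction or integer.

t_a=4 t_c=0 v_peak=16 T=8

vₘ²/aₘ = 27²/4 = 729/4
64 < 729/4 so t_c = 0
v_peak = √(64·4) = √256 = 16
t_a = 16/4 = 4; t_c = 0
T = 2·4 = 8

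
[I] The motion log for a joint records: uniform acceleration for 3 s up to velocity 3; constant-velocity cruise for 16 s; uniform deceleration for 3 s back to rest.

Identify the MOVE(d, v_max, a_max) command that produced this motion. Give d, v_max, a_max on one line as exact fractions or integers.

d=57 v_max=3 a_max=1

a_max = 3/3 = 1
d_a = ½·3·3 = 9/2; d_c = 3·16 = 48
d = 2·9/2 + 48 = 57
t_c = 16 > 0 ⇒ limit active, v_max = 3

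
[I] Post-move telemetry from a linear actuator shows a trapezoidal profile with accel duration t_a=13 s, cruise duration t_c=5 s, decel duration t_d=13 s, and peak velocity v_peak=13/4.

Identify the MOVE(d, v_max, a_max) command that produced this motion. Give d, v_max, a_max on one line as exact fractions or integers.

d=117/2 v_max=13/4 a_max=1/4

a_max = (13/4)/13 = 1/4
d_a = ½·13/4·13 = 169/8; d_c = 13/4·5 = 65/4
d = 2·169/8 + 65/4 = 117/2
t_c = 5 > 0 so v_max = 13/4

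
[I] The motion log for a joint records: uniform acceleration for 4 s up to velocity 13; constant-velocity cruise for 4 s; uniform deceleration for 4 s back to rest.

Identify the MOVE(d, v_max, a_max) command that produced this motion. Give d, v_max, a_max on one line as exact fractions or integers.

a_max = 13/4
d_a = ½·13·4 = 26; d_c = 13·4 = 52
d = 2·26 + 52 = 104
t_c = 4 > 0 so v_max = 13

d=104 v_max=13 a_max=13/4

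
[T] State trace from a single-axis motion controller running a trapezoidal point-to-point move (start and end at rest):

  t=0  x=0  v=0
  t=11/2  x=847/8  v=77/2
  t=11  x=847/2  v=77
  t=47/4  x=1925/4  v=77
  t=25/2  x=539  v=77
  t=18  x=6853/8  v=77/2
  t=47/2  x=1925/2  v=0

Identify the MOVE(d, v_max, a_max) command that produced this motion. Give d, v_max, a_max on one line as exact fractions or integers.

d=1925/2 v_max=77 a_max=7

final state: t=47/2, x=1925/2, v=0 → d = 1925/2
a_max = (77/2−0)/(11/2−0) = 7
max v = 77 over t∈[11,25/2] → v_max = 77
check: 77·(11+3/2) = 1925/2 ✓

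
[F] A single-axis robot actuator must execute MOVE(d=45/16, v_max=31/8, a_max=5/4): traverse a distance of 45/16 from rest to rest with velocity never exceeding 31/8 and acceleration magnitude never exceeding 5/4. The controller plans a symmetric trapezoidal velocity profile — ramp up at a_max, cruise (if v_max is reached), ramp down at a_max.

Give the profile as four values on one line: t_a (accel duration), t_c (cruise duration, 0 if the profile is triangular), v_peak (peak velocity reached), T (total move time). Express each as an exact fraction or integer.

t_a=3/2 t_c=0 v_peak=15/8 T=3

v_max²/a_max = (31/8)²/(5/4) = 961/80
45/16 < 961/80 ⇒ no cruise
v_peak = √(45/16·5/4) = √(225/64) = 15/8
t_a = (15/8)/(5/4) = 3/2; t_c = 0
T = 2·3/2 = 3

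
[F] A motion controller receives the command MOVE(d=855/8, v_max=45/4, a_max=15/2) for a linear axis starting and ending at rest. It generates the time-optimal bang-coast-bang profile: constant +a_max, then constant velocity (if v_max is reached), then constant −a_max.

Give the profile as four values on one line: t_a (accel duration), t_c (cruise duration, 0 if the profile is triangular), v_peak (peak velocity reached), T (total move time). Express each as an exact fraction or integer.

v_max²/a_max = (45/4)²/(15/2) = 135/8
855/8 ≥ 135/8 ⇒ cruise phase
t_a = (45/4)/(15/2) = 3/2; v_peak = 45/4
d_cruise = 855/8 − 135/8 = 90; t_c = 90/(45/4) = 8
T = 2·3/2 + 8 = 11

t_a=3/2 t_c=8 v_peak=45/4 T=11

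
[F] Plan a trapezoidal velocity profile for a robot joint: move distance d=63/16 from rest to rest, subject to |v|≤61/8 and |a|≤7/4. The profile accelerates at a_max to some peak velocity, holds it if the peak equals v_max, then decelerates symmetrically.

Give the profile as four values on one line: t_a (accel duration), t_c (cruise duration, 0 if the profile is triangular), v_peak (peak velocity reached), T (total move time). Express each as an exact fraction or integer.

vₘ²/aₘ = (61/8)²/(7/4) = 3721/112
63/16 < 3721/112 so t_c = 0
v_peak = √(63/16·7/4) = √(441/64) = 21/8
t_a = (21/8)/(7/4) = 3/2; t_c = 0
T = 2·3/2 = 3

t_a=3/2 t_c=0 v_peak=21/8 T=3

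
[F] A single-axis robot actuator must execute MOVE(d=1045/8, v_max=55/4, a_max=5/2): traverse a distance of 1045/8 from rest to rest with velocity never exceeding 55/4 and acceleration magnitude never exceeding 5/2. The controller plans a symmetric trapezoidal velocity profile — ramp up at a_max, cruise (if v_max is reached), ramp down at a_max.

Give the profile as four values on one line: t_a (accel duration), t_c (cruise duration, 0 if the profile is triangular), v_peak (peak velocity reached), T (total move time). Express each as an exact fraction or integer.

vₘ²/aₘ = (55/4)²/(5/2) = 605/8
1045/8 ≥ 605/8 so v_max reached
t_a = (55/4)/(5/2) = 11/2; v_peak = 55/4
d_cruise = 1045/8 − 605/8 = 55; t_c = 55/(55/4) = 4
T = 2·11/2 + 4 = 15

t_a=11/2 t_c=4 v_peak=55/4 T=15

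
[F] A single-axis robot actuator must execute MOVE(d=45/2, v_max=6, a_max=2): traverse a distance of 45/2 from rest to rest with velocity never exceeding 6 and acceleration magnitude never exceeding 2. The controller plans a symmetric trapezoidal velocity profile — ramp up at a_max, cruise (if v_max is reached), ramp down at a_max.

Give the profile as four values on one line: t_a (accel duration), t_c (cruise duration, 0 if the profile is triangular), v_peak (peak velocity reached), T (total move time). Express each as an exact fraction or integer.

t_a=3 t_c=3/4 v_peak=6 T=27/4

vₘ²/aₘ = 6²/2 = 18
45/2 ≥ 18 so v_max reached
t_a = 6/2 = 3; v_peak = 6
d_cruise = 45/2 − 18 = 9/2; t_c = (9/2)/6 = 3/4
T = 2·3 + 3/4 = 27/4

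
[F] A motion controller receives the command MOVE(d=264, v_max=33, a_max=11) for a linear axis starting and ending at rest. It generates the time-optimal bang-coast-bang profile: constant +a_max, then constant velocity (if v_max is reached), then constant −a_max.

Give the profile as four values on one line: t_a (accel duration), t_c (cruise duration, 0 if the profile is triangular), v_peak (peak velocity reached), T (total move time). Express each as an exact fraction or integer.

t_a=3 t_c=5 v_peak=33 T=11

vₘ²/aₘ = 33²/11 = 99
264 ≥ 99 ⇒ cruise phase
t_a = 33/11 = 3; v_peak = 33
d_cruise = 264 − 99 = 165; t_c = 165/33 = 5
T = 2·3 + 5 = 11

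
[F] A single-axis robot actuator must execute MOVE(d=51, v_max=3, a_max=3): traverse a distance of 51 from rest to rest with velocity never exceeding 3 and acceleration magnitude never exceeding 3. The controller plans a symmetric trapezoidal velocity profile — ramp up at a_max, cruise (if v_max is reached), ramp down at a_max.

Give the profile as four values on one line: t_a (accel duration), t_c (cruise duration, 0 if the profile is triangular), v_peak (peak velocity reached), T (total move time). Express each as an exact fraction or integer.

t_a=1 t_c=16 v_peak=3 T=18

vₘ²/aₘ = 3²/3 = 3
51 ≥ 3 ⇒ cruise phase
t_a = 3/3 = 1; v_peak = 3
d_cruise = 51 − 3 = 48; t_c = 48/3 = 16
T = 2·1 + 16 = 18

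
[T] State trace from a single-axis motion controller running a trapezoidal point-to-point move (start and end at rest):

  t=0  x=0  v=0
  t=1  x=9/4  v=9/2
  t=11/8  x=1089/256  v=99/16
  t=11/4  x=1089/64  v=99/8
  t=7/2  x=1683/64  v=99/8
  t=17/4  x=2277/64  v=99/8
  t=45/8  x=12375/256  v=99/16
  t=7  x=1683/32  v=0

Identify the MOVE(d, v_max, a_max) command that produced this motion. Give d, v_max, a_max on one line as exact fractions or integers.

d=1683/32 v_max=99/8 a_max=9/2

final state: t=7, x=1683/32, v=0 → d = 1683/32
a_max = (9/2−0)/(1−0) = 9/2
max v = 99/8 over t∈[11/4,17/4] → v_max = 99/8
check: 99/8·(11/4+3/2) = 1683/32 ✓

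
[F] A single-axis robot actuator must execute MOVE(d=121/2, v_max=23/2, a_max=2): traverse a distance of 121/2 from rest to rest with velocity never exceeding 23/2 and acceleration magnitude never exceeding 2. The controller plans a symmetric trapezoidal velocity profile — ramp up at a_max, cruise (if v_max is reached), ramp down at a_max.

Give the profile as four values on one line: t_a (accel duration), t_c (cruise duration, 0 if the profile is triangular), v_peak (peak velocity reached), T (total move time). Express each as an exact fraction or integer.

v_max²/a_max = (23/2)²/2 = 529/8
121/2 < 529/8 ⇒ no cruise
v_peak = √(121/2·2) = √121 = 11
t_a = 11/2; t_c = 0
T = 2·11/2 = 11

t_a=11/2 t_c=0 v_peak=11 T=11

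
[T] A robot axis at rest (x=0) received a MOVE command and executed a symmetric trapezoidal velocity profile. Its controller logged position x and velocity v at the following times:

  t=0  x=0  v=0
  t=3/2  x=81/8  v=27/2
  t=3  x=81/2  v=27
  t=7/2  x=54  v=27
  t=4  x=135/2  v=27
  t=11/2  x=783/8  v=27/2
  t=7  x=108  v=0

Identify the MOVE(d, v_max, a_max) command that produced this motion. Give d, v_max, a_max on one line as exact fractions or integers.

final state: t=7, x=108, v=0 → d = 108
a_max = (27/2−0)/(3/2−0) = 9
max v = 27 over t∈[3,4] → v_max = 27
check: 27·(3+1) = 108 ✓

d=108 v_max=27 a_max=9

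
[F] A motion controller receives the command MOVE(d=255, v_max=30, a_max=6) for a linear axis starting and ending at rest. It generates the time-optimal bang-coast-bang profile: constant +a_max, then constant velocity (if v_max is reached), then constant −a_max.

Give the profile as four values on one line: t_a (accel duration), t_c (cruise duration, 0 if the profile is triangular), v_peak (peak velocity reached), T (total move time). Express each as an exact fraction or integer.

(v_max)²/a_max = 30²/6 = 150
255 ≥ 150 so v_max reached
t_a = 30/6 = 5; v_peak = 30
d_cruise = 255 − 150 = 105; t_c = 105/30 = 7/2
T = 2·5 + 7/2 = 27/2

t_a=5 t_c=7/2 v_peak=30 T=27/2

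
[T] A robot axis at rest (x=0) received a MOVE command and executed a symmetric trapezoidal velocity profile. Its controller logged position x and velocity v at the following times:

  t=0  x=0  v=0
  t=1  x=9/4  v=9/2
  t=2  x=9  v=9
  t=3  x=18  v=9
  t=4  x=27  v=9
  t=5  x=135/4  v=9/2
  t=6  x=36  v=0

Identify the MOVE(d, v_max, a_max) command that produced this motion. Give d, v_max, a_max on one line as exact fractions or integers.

final state: t=6, x=36, v=0 → d = 36
a_max = (9/2−0)/(1−0) = 9/2
max v = 9 over t∈[2,4] → v_max = 9
check: 9·(2+2) = 36 ✓

d=36 v_max=9 a_max=9/2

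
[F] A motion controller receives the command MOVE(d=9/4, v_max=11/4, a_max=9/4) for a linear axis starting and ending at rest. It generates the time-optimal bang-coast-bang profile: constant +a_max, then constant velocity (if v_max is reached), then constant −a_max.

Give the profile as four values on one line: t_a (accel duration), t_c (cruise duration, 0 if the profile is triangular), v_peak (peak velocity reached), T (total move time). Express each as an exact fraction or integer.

vₘ²/aₘ = (11/4)²/(9/4) = 121/36
9/4 < 121/36 → triangular
v_peak = √(9/4·9/4) = √(81/16) = 9/4
t_a = (9/4)/(9/4) = 1; t_c = 0
T = 2·1 = 2

t_a=1 t_c=0 v_peak=9/4 T=2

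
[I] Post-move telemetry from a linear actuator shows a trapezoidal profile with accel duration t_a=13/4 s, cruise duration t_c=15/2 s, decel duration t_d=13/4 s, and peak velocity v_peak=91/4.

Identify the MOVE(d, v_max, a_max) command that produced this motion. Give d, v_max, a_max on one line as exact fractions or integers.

a_max = (91/4)/(13/4) = 7
d_a = ½·91/4·13/4 = 1183/32; d_c = 91/4·15/2 = 1365/8
d = 2·1183/32 + 1365/8 = 3913/16
t_c = 15/2 > 0 → v_max = v_peak = 91/4

d=3913/16 v_max=91/4 a_max=7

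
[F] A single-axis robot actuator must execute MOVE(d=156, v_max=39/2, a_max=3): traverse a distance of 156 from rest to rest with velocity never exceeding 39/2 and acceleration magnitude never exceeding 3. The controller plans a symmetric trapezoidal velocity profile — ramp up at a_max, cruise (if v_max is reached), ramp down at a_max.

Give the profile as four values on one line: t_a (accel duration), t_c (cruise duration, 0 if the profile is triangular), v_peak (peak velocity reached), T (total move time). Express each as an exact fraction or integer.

v_max²/a_max = (39/2)²/3 = 507/4
156 ≥ 507/4 → trapezoidal
t_a = (39/2)/3 = 13/2; v_peak = 39/2
d_cruise = 156 − 507/4 = 117/4; t_c = (117/4)/(39/2) = 3/2
T = 2·13/2 + 3/2 = 29/2

t_a=13/2 t_c=3/2 v_peak=39/2 T=29/2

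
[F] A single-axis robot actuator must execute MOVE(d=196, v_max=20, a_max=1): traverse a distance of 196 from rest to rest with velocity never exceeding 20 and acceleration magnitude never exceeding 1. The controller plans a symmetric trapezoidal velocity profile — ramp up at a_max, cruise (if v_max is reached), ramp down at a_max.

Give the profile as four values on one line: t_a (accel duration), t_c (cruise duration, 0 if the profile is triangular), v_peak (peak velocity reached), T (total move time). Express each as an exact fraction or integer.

t_a=14 t_c=0 v_peak=14 T=28

(v_max)²/a_max = 20²/1 = 400
196 < 400 ⇒ no cruise
v_peak = √(196·1) = √196 = 14
t_a = 14/1 = 14; t_c = 0
T = 2·14 = 28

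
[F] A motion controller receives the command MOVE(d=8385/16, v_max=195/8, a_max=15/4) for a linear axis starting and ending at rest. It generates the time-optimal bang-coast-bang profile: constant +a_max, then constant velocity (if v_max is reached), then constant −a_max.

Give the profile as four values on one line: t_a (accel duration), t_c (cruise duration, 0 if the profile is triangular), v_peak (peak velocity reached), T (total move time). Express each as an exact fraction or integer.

t_a=13/2 t_c=15 v_peak=195/8 T=28

v_max²/a_max = (195/8)²/(15/4) = 2535/16
8385/16 ≥ 2535/16 so v_max reached
t_a = (195/8)/(15/4) = 13/2; v_peak = 195/8
d_cruise = 8385/16 − 2535/16 = 2925/8; t_c = (2925/8)/(195/8) = 15
T = 2·13/2 + 15 = 28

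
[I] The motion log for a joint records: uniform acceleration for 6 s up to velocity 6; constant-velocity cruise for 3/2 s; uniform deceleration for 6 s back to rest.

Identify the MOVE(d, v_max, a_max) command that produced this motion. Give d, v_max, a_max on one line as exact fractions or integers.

d=45 v_max=6 a_max=1

a_max = 6/6 = 1
d_a = ½·6·6 = 18; d_c = 6·3/2 = 9
d = 2·18 + 9 = 45
t_c = 3/2 > 0 → v_max = v_peak = 6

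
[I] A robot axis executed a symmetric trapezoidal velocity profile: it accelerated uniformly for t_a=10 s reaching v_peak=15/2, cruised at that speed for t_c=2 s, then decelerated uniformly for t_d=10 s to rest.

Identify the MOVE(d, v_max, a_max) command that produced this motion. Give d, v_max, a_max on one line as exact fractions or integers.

a_max = (15/2)/10 = 3/4
d_a = ½·15/2·10 = 75/2; d_c = 15/2·2 = 15
d = 2·75/2 + 15 = 90
t_c = 2 > 0 → v_max = v_peak = 15/2

d=90 v_max=15/2 a_max=3/4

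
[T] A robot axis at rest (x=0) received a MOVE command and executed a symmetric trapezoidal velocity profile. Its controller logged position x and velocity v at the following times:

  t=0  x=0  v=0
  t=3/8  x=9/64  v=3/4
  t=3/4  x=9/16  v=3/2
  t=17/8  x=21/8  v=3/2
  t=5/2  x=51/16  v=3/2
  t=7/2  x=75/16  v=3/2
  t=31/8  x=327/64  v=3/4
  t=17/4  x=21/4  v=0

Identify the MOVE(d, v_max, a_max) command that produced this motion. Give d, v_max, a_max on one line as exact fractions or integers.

d=21/4 v_max=3/2 a_max=2

final state: t=17/4, x=21/4, v=0 → d = 21/4
a_max = (3/4−0)/(3/8−0) = 2
max v = 3/2 over t∈[3/4,7/2] → v_max = 3/2
check: 3/2·(3/4+11/4) = 21/4 ✓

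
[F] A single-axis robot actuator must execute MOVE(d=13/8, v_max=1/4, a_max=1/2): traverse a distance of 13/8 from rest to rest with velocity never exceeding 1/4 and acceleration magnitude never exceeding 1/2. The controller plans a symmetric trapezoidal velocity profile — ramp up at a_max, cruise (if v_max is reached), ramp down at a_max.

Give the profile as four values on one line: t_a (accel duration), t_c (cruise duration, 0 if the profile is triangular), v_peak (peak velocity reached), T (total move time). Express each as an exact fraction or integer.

(v_max)²/a_max = (1/4)²/(1/2) = 1/8
13/8 ≥ 1/8 so v_max reached
t_a = (1/4)/(1/2) = 1/2; v_peak = 1/4
d_cruise = 13/8 − 1/8 = 3/2; t_c = (3/2)/(1/4) = 6
T = 2·1/2 + 6 = 7

t_a=1/2 t_c=6 v_peak=1/4 T=7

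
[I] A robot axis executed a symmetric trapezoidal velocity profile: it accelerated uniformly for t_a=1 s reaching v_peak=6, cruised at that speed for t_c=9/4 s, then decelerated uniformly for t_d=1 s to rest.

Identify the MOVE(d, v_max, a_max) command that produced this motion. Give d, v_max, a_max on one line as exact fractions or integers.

a_max = 6/1 = 6
d_a = ½·6·1 = 3; d_c = 6·9/4 = 27/2
d = 2·3 + 27/2 = 39/2
t_c = 9/4 > 0 ⇒ limit active, v_max = 6

d=39/2 v_max=6 a_max=6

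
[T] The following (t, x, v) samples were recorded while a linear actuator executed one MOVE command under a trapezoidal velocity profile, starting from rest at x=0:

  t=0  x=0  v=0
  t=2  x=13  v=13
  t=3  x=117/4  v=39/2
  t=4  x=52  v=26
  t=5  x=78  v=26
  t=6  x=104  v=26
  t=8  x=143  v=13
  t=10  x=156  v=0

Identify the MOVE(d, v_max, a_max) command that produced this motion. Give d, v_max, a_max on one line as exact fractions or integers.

final state: t=10, x=156, v=0 → d = 156
a_max = (13−0)/(2−0) = 13/2
max v = 26 over t∈[4,6] → v_max = 26
check: 26·(4+2) = 156 ✓

d=156 v_max=26 a_max=13/2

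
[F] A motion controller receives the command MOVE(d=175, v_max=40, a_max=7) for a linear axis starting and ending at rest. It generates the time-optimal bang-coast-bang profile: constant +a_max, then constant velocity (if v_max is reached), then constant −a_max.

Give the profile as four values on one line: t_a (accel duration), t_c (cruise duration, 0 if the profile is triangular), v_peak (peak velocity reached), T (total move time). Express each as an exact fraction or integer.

t_a=5 t_c=0 v_peak=35 T=10

vₘ²/aₘ = 40²/7 = 1600/7
175 < 1600/7 so t_c = 0
v_peak = √(175·7) = √1225 = 35
t_a = 35/7 = 5; t_c = 0
T = 2·5 = 10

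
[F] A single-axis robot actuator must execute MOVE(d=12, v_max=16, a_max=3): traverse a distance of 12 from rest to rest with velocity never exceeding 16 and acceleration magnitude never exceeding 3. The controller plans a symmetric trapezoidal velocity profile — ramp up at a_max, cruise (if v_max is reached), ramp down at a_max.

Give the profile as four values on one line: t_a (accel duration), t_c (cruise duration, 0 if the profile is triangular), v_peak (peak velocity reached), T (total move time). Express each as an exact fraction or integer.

t_a=2 t_c=0 v_peak=6 T=4

(v_max)²/a_max = 16²/3 = 256/3
12 < 256/3 ⇒ no cruise
v_peak = √(12·3) = √36 = 6
t_a = 6/3 = 2; t_c = 0
T = 2·2 = 4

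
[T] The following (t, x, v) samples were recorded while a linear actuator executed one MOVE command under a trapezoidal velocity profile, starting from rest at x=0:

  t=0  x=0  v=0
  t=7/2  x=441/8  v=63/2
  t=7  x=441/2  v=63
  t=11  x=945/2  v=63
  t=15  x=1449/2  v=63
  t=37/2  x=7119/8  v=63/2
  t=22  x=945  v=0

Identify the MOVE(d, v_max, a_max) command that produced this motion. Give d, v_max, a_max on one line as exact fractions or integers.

final state: t=22, x=945, v=0 → d = 945
a_max = (63/2−0)/(7/2−0) = 9
max v = 63 over t∈[7,15] → v_max = 63
check: 63·(7+8) = 945 ✓

d=945 v_max=63 a_max=9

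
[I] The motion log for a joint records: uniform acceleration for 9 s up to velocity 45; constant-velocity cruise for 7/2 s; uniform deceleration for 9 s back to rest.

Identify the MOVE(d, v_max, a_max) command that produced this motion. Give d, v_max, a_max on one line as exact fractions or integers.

d=1125/2 v_max=45 a_max=5

a_max = 45/9 = 5
d_a = ½·45·9 = 405/2; d_c = 45·7/2 = 315/2
d = 2·405/2 + 315/2 = 1125/2
t_c = 7/2 > 0 so v_max = 45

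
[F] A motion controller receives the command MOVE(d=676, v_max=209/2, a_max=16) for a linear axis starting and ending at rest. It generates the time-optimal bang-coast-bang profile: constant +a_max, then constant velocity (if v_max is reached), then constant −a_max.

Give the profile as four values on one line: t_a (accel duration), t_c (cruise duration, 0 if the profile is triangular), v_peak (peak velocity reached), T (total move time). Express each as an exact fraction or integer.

(v_max)²/a_max = (209/2)²/16 = 43681/64
676 < 43681/64 so t_c = 0
v_peak = √(676·16) = √10816 = 104
t_a = 104/16 = 13/2; t_c = 0
T = 2·13/2 = 13

t_a=13/2 t_c=0 v_peak=104 T=13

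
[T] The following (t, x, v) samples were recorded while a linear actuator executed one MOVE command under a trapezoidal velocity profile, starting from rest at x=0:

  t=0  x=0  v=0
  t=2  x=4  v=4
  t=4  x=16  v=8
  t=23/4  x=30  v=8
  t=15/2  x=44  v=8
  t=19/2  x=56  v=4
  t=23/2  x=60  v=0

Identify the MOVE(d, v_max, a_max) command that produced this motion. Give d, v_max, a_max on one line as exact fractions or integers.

final state: t=23/2, x=60, v=0 → d = 60
a_max = (4−0)/(2−0) = 2
max v = 8 over t∈[4,15/2] → v_max = 8
check: 8·(4+7/2) = 60 ✓

d=60 v_max=8 a_max=2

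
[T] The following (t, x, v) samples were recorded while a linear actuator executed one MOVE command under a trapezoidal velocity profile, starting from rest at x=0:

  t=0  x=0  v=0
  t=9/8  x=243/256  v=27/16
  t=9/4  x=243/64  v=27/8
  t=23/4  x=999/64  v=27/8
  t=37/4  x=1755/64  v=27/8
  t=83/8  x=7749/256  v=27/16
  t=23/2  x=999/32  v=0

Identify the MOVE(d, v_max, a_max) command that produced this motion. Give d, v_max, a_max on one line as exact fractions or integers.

d=999/32 v_max=27/8 a_max=3/2

final state: t=23/2, x=999/32, v=0 → d = 999/32
a_max = (27/16−0)/(9/8−0) = 3/2
max v = 27/8 over t∈[9/4,37/4] → v_max = 27/8
check: 27/8·(9/4+7) = 999/32 ✓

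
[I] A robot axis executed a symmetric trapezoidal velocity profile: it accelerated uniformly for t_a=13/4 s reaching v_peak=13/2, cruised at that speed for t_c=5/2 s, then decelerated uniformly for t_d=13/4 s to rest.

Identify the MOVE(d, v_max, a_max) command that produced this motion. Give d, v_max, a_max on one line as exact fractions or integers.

d=299/8 v_max=13/2 a_max=2

a_max = (13/2)/(13/4) = 2
d_a = ½·13/2·13/4 = 169/16; d_c = 13/2·5/2 = 65/4
d = 2·169/16 + 65/4 = 299/8
t_c = 5/2 > 0 so v_max = 13/2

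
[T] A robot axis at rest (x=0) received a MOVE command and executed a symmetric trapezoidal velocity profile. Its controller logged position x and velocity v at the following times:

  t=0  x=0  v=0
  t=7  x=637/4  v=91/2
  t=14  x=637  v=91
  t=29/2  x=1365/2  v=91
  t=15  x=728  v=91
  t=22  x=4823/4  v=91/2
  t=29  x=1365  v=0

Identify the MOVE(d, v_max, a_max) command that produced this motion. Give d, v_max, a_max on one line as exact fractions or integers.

final state: t=29, x=1365, v=0 → d = 1365
a_max = (91/2−0)/(7−0) = 13/2
max v = 91 over t∈[14,15] → v_max = 91
check: 91·(14+1) = 1365 ✓

d=1365 v_max=91 a_max=13/2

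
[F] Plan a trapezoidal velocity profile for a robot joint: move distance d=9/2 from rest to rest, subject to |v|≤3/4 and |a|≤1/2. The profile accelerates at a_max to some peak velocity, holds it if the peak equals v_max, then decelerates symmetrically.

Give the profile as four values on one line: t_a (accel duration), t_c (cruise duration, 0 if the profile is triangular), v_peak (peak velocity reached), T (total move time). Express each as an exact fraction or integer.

vₘ²/aₘ = (3/4)²/(1/2) = 9/8
9/2 ≥ 9/8 so v_max reached
t_a = (3/4)/(1/2) = 3/2; v_peak = 3/4
d_cruise = 9/2 − 9/8 = 27/8; t_c = (27/8)/(3/4) = 9/2
T = 2·3/2 + 9/2 = 15/2

t_a=3/2 t_c=9/2 v_peak=3/4 T=15/2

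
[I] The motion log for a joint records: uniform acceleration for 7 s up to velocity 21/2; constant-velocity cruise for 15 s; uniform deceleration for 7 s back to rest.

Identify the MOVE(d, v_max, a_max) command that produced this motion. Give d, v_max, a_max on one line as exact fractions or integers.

d=231 v_max=21/2 a_max=3/2

a_max = (21/2)/7 = 3/2
d_a = ½·21/2·7 = 147/4; d_c = 21/2·15 = 315/2
d = 2·147/4 + 315/2 = 231
t_c = 15 > 0 ⇒ limit active, v_max = 21/2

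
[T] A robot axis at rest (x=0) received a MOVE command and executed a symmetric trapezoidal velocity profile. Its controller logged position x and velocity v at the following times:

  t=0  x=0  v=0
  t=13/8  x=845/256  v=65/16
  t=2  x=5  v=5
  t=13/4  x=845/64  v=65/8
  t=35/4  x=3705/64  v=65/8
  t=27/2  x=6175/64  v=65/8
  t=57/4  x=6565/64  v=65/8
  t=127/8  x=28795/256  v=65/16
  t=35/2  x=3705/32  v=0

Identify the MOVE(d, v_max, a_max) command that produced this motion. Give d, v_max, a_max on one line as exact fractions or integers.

final state: t=35/2, x=3705/32, v=0 → d = 3705/32
a_max = (65/16−0)/(13/8−0) = 5/2
max v = 65/8 over t∈[13/4,57/4] → v_max = 65/8
check: 65/8·(13/4+11) = 3705/32 ✓

d=3705/32 v_max=65/8 a_max=5/2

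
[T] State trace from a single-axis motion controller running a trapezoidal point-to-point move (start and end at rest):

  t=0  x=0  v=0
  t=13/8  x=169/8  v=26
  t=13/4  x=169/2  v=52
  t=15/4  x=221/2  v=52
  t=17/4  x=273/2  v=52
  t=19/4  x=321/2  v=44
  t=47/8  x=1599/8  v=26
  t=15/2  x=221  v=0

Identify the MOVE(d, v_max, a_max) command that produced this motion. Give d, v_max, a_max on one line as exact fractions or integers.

d=221 v_max=52 a_max=16

final state: t=15/2, x=221, v=0 → d = 221
a_max = (26−0)/(13/8−0) = 16
max v = 52 over t∈[13/4,17/4] → v_max = 52
check: 52·(13/4+1) = 221 ✓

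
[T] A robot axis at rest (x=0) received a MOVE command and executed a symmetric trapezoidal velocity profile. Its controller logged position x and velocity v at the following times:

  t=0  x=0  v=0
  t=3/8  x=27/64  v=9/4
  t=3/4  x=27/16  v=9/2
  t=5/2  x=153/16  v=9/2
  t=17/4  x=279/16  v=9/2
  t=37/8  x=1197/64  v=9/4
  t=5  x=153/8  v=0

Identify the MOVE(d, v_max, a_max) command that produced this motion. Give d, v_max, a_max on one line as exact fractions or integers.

d=153/8 v_max=9/2 a_max=6

final state: t=5, x=153/8, v=0 → d = 153/8
a_max = (9/4−0)/(3/8−0) = 6
max v = 9/2 over t∈[3/4,17/4] → v_max = 9/2
check: 9/2·(3/4+7/2) = 153/8 ✓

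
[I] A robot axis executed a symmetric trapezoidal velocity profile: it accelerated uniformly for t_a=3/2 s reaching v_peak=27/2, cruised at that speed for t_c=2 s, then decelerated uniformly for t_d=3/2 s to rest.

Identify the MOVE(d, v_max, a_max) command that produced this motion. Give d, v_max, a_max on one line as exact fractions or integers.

d=189/4 v_max=27/2 a_max=9

a_max = (27/2)/(3/2) = 9
d_a = ½·27/2·3/2 = 81/8; d_c = 27/2·2 = 27
d = 2·81/8 + 27 = 189/4
t_c = 2 > 0 ⇒ limit active, v_max = 27/2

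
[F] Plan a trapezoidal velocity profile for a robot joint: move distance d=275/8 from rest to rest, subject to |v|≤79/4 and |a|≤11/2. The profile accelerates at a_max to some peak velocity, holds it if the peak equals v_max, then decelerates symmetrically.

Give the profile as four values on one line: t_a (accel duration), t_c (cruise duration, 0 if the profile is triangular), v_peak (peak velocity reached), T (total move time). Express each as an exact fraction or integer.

vₘ²/aₘ = (79/4)²/(11/2) = 6241/88
275/8 < 6241/88 so t_c = 0
v_peak = √(275/8·11/2) = √(3025/16) = 55/4
t_a = (55/4)/(11/2) = 5/2; t_c = 0
T = 2·5/2 = 5

t_a=5/2 t_c=0 v_peak=55/4 T=5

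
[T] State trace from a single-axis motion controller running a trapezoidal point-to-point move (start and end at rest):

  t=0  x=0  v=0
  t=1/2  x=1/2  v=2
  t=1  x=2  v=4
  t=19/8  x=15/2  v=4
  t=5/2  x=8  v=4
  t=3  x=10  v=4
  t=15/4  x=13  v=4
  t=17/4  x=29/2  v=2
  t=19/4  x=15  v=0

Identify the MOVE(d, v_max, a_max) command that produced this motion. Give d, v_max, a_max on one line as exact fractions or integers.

d=15 v_max=4 a_max=4

final state: t=19/4, x=15, v=0 → d = 15
a_max = (2−0)/(1/2−0) = 4
max v = 4 over t∈[1,15/4] → v_max = 4
check: 4·(1+11/4) = 15 ✓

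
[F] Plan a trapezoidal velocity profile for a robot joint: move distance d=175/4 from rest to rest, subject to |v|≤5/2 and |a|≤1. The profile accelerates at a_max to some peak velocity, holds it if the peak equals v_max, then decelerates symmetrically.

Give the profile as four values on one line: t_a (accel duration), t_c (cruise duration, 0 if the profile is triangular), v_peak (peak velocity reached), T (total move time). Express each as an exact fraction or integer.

t_a=5/2 t_c=15 v_peak=5/2 T=20

v_max²/a_max = (5/2)²/1 = 25/4
175/4 ≥ 25/4 so v_max reached
t_a = (5/2)/1 = 5/2; v_peak = 5/2
d_cruise = 175/4 − 25/4 = 75/2; t_c = (75/2)/(5/2) = 15
T = 2·5/2 + 15 = 20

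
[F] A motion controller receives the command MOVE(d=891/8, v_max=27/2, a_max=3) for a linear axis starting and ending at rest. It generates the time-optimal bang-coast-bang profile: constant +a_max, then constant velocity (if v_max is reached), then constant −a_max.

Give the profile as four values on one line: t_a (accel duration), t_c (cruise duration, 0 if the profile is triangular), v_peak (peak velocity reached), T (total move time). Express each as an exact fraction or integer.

vₘ²/aₘ = (27/2)²/3 = 243/4
891/8 ≥ 243/4 → trapezoidal
t_a = (27/2)/3 = 9/2; v_peak = 27/2
d_cruise = 891/8 − 243/4 = 405/8; t_c = (405/8)/(27/2) = 15/4
T = 2·9/2 + 15/4 = 51/4

t_a=9/2 t_c=15/4 v_peak=27/2 T=51/4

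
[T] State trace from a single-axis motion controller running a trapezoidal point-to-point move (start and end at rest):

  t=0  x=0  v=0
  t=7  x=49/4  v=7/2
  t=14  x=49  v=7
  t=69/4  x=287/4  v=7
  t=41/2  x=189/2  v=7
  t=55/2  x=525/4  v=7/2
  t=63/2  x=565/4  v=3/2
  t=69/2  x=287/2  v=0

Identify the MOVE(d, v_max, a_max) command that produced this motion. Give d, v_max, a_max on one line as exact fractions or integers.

d=287/2 v_max=7 a_max=1/2

final state: t=69/2, x=287/2, v=0 → d = 287/2
a_max = (7/2−0)/(7−0) = 1/2
max v = 7 over t∈[14,41/2] → v_max = 7
check: 7·(14+13/2) = 287/2 ✓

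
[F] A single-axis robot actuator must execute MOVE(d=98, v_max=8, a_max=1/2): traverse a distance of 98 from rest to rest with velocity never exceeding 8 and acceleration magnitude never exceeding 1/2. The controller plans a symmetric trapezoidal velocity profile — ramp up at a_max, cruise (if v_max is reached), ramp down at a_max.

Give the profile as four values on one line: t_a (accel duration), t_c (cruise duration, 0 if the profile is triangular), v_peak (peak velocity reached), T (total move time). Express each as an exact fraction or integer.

t_a=14 t_c=0 v_peak=7 T=28

vₘ²/aₘ = 8²/(1/2) = 128
98 < 128 so t_c = 0
v_peak = √(98·1/2) = √49 = 7
t_a = 7/(1/2) = 14; t_c = 0
T = 2·14 = 28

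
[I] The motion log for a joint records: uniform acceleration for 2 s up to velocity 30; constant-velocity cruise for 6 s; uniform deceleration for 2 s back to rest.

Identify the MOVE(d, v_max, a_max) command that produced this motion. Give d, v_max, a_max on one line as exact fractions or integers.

a_max = 30/2 = 15
d_a = ½·30·2 = 30; d_c = 30·6 = 180
d = 2·30 + 180 = 240
t_c = 6 > 0 → v_max = v_peak = 30

d=240 v_max=30 a_max=15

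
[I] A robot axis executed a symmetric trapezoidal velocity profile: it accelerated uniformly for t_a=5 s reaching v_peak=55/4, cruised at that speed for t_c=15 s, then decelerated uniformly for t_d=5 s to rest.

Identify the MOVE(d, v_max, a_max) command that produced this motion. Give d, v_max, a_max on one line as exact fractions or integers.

d=275 v_max=55/4 a_max=11/4

a_max = (55/4)/5 = 11/4
d_a = ½·55/4·5 = 275/8; d_c = 55/4·15 = 825/4
d = 2·275/8 + 825/4 = 275
t_c = 15 > 0 → v_max = v_peak = 55/4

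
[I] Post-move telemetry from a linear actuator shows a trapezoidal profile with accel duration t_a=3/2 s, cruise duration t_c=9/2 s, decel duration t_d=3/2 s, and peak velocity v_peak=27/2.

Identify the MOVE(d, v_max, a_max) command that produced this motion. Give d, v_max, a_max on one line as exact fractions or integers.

a_max = (27/2)/(3/2) = 9
d_a = ½·27/2·3/2 = 81/8; d_c = 27/2·9/2 = 243/4
d = 2·81/8 + 243/4 = 81
t_c = 9/2 > 0 so v_max = 27/2

d=81 v_max=27/2 a_max=9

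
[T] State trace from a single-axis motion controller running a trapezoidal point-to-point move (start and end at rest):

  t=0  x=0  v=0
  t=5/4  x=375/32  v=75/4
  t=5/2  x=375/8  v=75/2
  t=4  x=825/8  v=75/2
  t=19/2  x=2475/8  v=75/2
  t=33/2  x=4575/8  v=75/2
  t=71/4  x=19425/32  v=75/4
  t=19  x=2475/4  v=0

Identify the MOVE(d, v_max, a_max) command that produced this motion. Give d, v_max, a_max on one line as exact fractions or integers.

d=2475/4 v_max=75/2 a_max=15

final state: t=19, x=2475/4, v=0 → d = 2475/4
a_max = (75/4−0)/(5/4−0) = 15
max v = 75/2 over t∈[5/2,33/2] → v_max = 75/2
check: 75/2·(5/2+14) = 2475/4 ✓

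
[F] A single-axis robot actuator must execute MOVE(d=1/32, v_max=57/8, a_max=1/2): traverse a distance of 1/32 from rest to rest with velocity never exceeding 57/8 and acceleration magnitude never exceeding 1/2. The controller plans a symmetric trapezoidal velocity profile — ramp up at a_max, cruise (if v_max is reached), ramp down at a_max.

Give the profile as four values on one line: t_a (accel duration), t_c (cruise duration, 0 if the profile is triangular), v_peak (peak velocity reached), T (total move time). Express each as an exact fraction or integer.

v_max²/a_max = (57/8)²/(1/2) = 3249/32
1/32 < 3249/32 so t_c = 0
v_peak = √(1/32·1/2) = √(1/64) = 1/8
t_a = (1/8)/(1/2) = 1/4; t_c = 0
T = 2·1/4 = 1/2

t_a=1/4 t_c=0 v_peak=1/8 T=1/2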